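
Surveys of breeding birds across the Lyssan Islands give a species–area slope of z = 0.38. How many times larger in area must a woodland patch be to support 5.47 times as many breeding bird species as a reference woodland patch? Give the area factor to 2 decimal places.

87.51

(A₂/A₁)^0.38 = 5.47, so A₂/A₁ = 5.47^(1/0.38) = 5.47^2.632
ln(A₂/A₁) = ln 5.47 / 0.38 = 1.6993 / 0.38 = 4.4718
A₂/A₁ = e^4.4718 ≈ 87.51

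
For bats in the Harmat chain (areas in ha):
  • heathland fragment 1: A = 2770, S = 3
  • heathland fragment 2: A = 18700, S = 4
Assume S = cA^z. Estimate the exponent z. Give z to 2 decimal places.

Taking logs: ln S = ln c + z ln A, so z = (ln S₂ − ln S₁)/(ln A₂ − ln A₁).
z = ln(4/3) / ln(18700/2770) = ln(1.333) / ln(6.751) = 0.2877 / 1.9097 = 0.1506

0.15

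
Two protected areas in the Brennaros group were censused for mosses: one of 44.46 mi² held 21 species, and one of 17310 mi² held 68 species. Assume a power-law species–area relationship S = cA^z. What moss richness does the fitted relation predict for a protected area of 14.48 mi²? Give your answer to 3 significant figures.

16.8

z = ln(68/21) / ln(17310/44.46) = 1.1750 / 5.9644 = 0.1970
c = 21 / 44.46^0.1970 = 21 / 2.112 = 9.944
S₃ = 9.944 × 14.48^0.1970 = 9.944 × 1.693 ≈ 16.84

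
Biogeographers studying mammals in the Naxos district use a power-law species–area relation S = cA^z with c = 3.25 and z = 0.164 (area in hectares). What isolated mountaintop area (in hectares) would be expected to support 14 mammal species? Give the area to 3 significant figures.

14 = 3.25 × A^0.164  ⇒  A^0.164 = 14/3.25 = 4.308
ln A = ln(4.308) / 0.164 = 1.4604 / 0.164 = 8.9049
A = e^8.9049 ≈ 7368 hectares

7370 hectares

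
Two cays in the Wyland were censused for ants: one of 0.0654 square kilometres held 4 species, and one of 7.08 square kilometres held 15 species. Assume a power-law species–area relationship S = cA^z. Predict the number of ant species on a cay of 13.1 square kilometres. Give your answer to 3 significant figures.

17.8

z = ln(15/4) / ln(7.08/0.0654) = 1.3218 / 4.6845 = 0.2822
c = 4 / 0.0654^0.2822 = 4 / 0.4632 = 8.635
S₃ = 8.635 × 13.1^0.2822 = 8.635 × 2.067 ≈ 17.84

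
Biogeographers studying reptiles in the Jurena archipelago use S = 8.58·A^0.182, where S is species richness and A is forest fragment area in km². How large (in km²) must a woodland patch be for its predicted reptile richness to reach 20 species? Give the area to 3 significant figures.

105 km²

20 = 8.58 × A^0.182  ⇒  A^0.182 = 20/8.58 = 2.331
ln A = ln(2.331) / 0.182 = 0.8463 / 0.182 = 4.6500
A = e^4.6500 ≈ 104.6 km²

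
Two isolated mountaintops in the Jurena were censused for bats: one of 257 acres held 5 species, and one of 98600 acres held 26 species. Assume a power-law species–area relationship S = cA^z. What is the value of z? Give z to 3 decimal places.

Taking logs: ln S = ln c + z ln A, so z = (ln S₂ − ln S₁)/(ln A₂ − ln A₁).
z = ln(26/5) / ln(98600/257) = ln(5.2) / ln(383.7) = 1.6487 / 5.9498 = 0.2771

0.277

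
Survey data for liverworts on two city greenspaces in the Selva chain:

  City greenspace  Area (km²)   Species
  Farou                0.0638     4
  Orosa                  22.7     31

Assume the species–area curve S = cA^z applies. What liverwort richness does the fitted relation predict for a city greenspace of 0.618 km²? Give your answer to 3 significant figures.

8.83

z = ln(31/4) / ln(22.7/0.0638) = 2.0477 / 5.8744 = 0.3486
c = 4 / 0.0638^0.3486 = 4 / 0.3832 = 10.44
S₃ = 10.44 × 0.618^0.3486 = 10.44 × 0.8456 ≈ 8.827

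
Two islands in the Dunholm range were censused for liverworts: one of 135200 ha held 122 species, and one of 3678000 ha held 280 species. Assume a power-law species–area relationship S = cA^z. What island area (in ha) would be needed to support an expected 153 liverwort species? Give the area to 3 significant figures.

333000 ha

z = ln(280/122) / ln(3678000/135200) = 0.8308 / 3.3034 = 0.2515
c = 122 / 135200^0.2515 = 122 / 19.52 = 6.251
A = (153/6.251)^(1/0.2515) ⇒ ln A = ln(24.48)/0.2515 = 12.7148
A = e^12.7148 ≈ 332637 ha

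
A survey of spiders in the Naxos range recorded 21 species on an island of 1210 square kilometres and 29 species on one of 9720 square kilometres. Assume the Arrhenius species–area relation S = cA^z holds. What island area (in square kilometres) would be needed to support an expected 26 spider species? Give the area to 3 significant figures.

z = ln(29/21) / ln(9720/1210) = 0.3228 / 2.0836 = 0.1549
c = 21 / 1210^0.1549 = 21 / 3.003 = 6.993
A = (26/6.993)^(1/0.1549) ⇒ ln A = ln(3.718)/0.1549 = 8.4770
A = e^8.4770 ≈ 4803 square kilometres

4800 square kilometres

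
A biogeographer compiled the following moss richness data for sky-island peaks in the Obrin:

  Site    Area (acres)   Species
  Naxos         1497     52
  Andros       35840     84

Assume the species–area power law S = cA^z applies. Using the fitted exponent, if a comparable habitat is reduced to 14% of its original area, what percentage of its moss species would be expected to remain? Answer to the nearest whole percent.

74%

z = ln(84/52) / ln(35840/1497) = 0.4796 / 3.1756 = 0.1510
S_new/S_old = (A_new/A_old)^z = 0.14^0.1510 = exp(0.1510 × -1.9661) = 0.7431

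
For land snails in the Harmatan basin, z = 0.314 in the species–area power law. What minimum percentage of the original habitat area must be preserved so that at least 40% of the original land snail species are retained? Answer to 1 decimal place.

Need (A_new/A_old)^0.314 = 0.4, so A_new/A_old = 0.4^(1/0.314) = 0.4^3.185
ln(A_new/A_old) = ln 0.4 / 0.314 = -0.9163 / 0.314 = -2.9181
A_new/A_old = e^-2.9181 ≈ 0.05403

5.4%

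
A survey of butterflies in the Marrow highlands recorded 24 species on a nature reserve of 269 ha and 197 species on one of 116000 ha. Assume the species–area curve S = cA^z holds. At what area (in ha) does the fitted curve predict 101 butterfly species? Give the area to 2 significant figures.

17000 ha

z = ln(197/24) / ln(116000/269) = 2.1051 / 6.0666 = 0.3470
c = 24 / 269^0.3470 = 24 / 6.968 = 3.444
A = (101/3.444)^(1/0.3470) ⇒ ln A = ln(29.33)/0.3470 = 9.7361
A = e^9.7361 ≈ 16917 ha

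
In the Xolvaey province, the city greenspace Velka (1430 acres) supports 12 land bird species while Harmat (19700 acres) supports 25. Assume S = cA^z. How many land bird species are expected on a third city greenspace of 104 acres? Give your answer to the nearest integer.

6

z = ln(25/12) / ln(19700/1430) = 0.7340 / 2.6229 = 0.2798
c = 12 / 1430^0.2798 = 12 / 7.637 = 1.571
S₃ = 1.571 × 104^0.2798 = 1.571 × 3.668 ≈ 5.763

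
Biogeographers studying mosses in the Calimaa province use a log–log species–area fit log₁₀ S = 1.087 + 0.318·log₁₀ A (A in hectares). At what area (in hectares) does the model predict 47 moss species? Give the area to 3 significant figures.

47 = 12.22 × A^0.318  ⇒  A^0.318 = 47/12.22 = 3.847
ln A = ln(3.847) / 0.318 = 1.3472 / 0.318 = 4.2366
A = e^4.2366 ≈ 69.17 hectares

69.2 hectares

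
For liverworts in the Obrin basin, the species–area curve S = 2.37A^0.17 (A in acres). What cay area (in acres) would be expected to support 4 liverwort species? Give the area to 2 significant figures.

4 = 2.37 × A^0.17  ⇒  A^0.17 = 4/2.37 = 1.688
ln A = ln(1.688) / 0.17 = 0.5234 / 0.17 = 3.0788
A = e^3.0788 ≈ 21.73 acres

22 acres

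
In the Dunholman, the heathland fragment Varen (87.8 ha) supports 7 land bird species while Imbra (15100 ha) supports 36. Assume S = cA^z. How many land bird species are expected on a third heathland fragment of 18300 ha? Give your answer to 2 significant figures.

38

z = ln(36/7) / ln(15100/87.8) = 1.6376 / 5.1474 = 0.3181
c = 7 / 87.8^0.3181 = 7 / 4.153 = 1.686
S₃ = 1.686 × 18300^0.3181 = 1.686 × 22.7 ≈ 38.27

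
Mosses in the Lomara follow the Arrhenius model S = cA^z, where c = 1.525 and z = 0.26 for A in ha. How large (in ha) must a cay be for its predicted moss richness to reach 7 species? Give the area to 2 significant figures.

350 ha

7 = 1.525 × A^0.26  ⇒  A^0.26 = 7/1.525 = 4.59
ln A = ln(4.59) / 0.26 = 1.5239 / 0.26 = 5.8612
A = e^5.8612 ≈ 351.2 ha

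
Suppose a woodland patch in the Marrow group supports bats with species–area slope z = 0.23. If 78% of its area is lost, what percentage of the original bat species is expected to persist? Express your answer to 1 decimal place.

70.6%

S_new/S_old = (A_new/A_old)^z = 0.22^0.23
= exp(0.23 × ln 0.22) = exp(0.23 × -1.5141) = exp(-0.3482) ≈ 0.7059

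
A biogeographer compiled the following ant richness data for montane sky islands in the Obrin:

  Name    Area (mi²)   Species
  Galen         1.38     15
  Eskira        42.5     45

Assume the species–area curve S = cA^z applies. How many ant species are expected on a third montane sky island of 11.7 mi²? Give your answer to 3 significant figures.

z = ln(45/15) / ln(42.5/1.38) = 1.0986 / 3.4274 = 0.3205
c = 15 / 1.38^0.3205 = 15 / 1.109 = 13.53
S₃ = 13.53 × 11.7^0.3205 = 13.53 × 2.2 ≈ 29.76

29.8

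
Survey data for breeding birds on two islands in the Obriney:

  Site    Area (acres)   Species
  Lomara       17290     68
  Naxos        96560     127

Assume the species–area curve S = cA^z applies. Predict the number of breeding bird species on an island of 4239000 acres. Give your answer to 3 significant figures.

502

z = ln(127/68) / ln(96560/17290) = 0.6247 / 1.7200 = 0.3632
c = 68 / 17290^0.3632 = 68 / 34.6 = 1.965
S₃ = 1.965 × 4239000^0.3632 = 1.965 × 255.2 ≈ 501.5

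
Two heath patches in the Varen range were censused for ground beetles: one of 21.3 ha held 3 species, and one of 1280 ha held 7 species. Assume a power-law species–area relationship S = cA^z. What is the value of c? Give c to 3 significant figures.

1.59

z = ln(S₂/S₁) / ln(A₂/A₁) = ln(7/3) / ln(1280/21.3) = 0.8473 / 4.0959 = 0.2069
c = S₁ / A₁^z = 3 / 21.3^0.2069 = 3 / 1.883 = 1.593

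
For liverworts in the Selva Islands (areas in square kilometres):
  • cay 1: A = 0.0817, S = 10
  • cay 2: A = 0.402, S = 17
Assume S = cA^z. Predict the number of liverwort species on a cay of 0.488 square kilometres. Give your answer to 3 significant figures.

18.1

z = ln(17/10) / ln(0.402/0.0817) = 0.5306 / 1.5934 = 0.3330
c = 10 / 0.0817^0.3330 = 10 / 0.4343 = 23.03
S₃ = 23.03 × 0.488^0.3330 = 23.03 × 0.7875 ≈ 18.13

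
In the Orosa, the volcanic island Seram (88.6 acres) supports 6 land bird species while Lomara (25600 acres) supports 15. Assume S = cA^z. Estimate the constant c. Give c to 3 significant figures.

z = ln(S₂/S₁) / ln(A₂/A₁) = ln(15/6) / ln(25600/88.6) = 0.9163 / 5.6662 = 0.1617
c = S₁ / A₁^z = 6 / 88.6^0.1617 = 6 / 2.065 = 2.906

2.91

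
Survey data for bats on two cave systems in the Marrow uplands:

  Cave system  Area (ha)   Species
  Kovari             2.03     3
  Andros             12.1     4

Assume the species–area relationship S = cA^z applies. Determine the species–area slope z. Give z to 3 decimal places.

Taking logs: ln S = ln c + z ln A, so z = (ln S₂ − ln S₁)/(ln A₂ − ln A₁).
z = ln(4/3) / ln(12.1/2.03) = ln(1.333) / ln(5.961) = 0.2877 / 1.7852 = 0.1612

0.161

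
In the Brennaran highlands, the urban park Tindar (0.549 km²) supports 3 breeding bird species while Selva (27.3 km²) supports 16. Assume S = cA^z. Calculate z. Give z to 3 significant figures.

0.429

Taking logs: ln S = ln c + z ln A, so z = (ln S₂ − ln S₁)/(ln A₂ − ln A₁).
z = ln(16/3) / ln(27.3/0.549) = ln(5.333) / ln(49.73) = 1.6740 / 3.9065 = 0.4285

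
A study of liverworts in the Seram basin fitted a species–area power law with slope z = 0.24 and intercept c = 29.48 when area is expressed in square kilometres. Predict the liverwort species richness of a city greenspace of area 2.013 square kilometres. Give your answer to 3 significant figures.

34.9

S = 29.48 × 2.013^0.24 = 29.48 × 1.183 ≈ 34.87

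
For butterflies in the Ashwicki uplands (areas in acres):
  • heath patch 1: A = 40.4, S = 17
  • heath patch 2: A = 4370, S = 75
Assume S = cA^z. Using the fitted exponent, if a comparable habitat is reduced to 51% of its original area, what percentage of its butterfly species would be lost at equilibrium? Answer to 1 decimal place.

19.2%

z = ln(75/17) / ln(4370/40.4) = 1.4843 / 4.6837 = 0.3169
S_new/S_old = (A_new/A_old)^z = 0.51^0.3169 = exp(0.3169 × -0.6733) = 0.8078
Fraction lost = 1 − 0.8078 = 0.1922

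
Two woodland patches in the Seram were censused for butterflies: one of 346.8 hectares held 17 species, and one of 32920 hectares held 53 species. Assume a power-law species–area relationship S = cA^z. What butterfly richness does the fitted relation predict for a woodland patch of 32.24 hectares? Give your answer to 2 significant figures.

z = ln(53/17) / ln(32920/346.8) = 1.1371 / 4.5531 = 0.2497
c = 17 / 346.8^0.2497 = 17 / 4.309 = 3.945
S₃ = 3.945 × 32.24^0.2497 = 3.945 × 2.381 ≈ 9.393

9.4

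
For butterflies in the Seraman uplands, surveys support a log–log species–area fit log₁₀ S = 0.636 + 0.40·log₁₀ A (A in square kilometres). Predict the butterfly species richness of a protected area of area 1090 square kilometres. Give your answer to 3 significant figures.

S = 4.325 × 1090^0.4 = 4.325 × 16.4 ≈ 70.95

71.0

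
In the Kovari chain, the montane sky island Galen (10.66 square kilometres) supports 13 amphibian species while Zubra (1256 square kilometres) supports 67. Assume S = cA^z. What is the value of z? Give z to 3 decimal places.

Taking logs: ln S = ln c + z ln A, so z = (ln S₂ − ln S₁)/(ln A₂ − ln A₁).
z = ln(67/13) / ln(1256/10.66) = ln(5.154) / ln(117.8) = 1.6397 / 4.7692 = 0.3438

0.344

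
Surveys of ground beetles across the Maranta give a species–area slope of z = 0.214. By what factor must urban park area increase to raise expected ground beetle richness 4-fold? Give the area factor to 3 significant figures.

(A₂/A₁)^0.214 = 4, so A₂/A₁ = 4^(1/0.214) = 4^4.673
ln(A₂/A₁) = ln 4 / 0.214 = 1.3863 / 0.214 = 6.4780
A₂/A₁ = e^6.4780 ≈ 650.7

651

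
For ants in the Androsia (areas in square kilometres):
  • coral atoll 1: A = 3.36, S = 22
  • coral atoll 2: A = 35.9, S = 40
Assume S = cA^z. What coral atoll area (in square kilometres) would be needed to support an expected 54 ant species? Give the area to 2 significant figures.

120 square kilometres

z = ln(40/22) / ln(35.9/3.36) = 0.5978 / 2.3688 = 0.2524
c = 22 / 3.36^0.2524 = 22 / 1.358 = 16.2
A = (54/16.2)^(1/0.2524) ⇒ ln A = ln(3.333)/0.2524 = 4.7698
A = e^4.7698 ≈ 117.9 square kilometres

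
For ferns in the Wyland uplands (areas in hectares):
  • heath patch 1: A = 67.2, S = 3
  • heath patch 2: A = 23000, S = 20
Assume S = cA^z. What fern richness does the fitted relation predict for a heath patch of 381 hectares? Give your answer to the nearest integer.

5

z = ln(20/3) / ln(23000/67.2) = 1.8971 / 5.8356 = 0.3251
c = 3 / 67.2^0.3251 = 3 / 3.927 = 0.7639
S₃ = 0.7639 × 381^0.3251 = 0.7639 × 6.903 ≈ 5.273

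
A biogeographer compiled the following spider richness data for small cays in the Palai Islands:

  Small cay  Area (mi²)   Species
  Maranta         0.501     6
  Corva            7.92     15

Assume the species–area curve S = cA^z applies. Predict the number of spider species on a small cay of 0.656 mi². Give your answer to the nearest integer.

7

z = ln(15/6) / ln(7.92/0.501) = 0.9163 / 2.7605 = 0.3319
c = 6 / 0.501^0.3319 = 6 / 0.795 = 7.547
S₃ = 7.547 × 0.656^0.3319 = 7.547 × 0.8694 ≈ 6.562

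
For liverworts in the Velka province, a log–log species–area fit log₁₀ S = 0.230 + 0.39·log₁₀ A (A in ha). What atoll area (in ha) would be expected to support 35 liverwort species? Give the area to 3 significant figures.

2340 ha

35 = 1.698 × A^0.39  ⇒  A^0.39 = 35/1.698 = 20.61
ln A = ln(20.61) / 0.39 = 3.0258 / 0.39 = 7.7583
A = e^7.7583 ≈ 2341 ha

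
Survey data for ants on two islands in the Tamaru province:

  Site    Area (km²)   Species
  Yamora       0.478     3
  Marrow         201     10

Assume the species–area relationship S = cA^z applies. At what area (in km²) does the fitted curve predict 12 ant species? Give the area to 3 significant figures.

502 km²

z = ln(10/3) / ln(201/0.478) = 1.2040 / 6.0414 = 0.1993
c = 3 / 0.478^0.1993 = 3 / 0.8632 = 3.475
A = (12/3.475)^(1/0.1993) ⇒ ln A = ln(3.453)/0.1993 = 6.2182
A = e^6.2182 ≈ 501.8 km²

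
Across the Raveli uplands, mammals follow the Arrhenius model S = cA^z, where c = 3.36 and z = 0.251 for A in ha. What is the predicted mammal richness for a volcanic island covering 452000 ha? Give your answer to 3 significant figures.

S = 3.36 × 452000^0.251 = 3.36 × 26.27 ≈ 88.26

88.3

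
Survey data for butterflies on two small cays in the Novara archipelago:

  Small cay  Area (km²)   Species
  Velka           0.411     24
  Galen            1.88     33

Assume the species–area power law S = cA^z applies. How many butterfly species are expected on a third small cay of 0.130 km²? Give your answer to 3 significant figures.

18.9

z = ln(33/24) / ln(1.88/0.411) = 0.3185 / 1.5204 = 0.2094
c = 24 / 0.411^0.2094 = 24 / 0.8301 = 28.91
S₃ = 28.91 × 0.13^0.2094 = 28.91 × 0.6523 ≈ 18.86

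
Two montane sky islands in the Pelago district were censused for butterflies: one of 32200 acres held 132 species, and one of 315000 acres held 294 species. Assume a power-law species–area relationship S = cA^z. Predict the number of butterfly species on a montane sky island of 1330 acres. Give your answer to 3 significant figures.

43.1

z = ln(294/132) / ln(315000/32200) = 0.8008 / 2.2806 = 0.3511
c = 132 / 32200^0.3511 = 132 / 38.27 = 3.449
S₃ = 3.449 × 1330^0.3511 = 3.449 × 12.5 ≈ 43.11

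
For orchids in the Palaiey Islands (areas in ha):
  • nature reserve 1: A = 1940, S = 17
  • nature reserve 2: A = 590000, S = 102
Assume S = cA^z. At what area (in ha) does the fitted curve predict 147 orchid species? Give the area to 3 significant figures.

1890000 ha

z = ln(102/17) / ln(590000/1940) = 1.7918 / 5.7174 = 0.3134
c = 17 / 1940^0.3134 = 17 / 10.72 = 1.585
A = (147/1.585)^(1/0.3134) ⇒ ln A = ln(92.73)/0.3134 = 14.4540
A = e^14.4540 ≈ 1893705 ha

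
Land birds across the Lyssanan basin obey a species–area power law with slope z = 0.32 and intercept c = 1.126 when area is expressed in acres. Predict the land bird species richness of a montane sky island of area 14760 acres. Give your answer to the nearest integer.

24 species

S = 1.126 × 14760^0.32 = 1.126 × 21.58 ≈ 24.3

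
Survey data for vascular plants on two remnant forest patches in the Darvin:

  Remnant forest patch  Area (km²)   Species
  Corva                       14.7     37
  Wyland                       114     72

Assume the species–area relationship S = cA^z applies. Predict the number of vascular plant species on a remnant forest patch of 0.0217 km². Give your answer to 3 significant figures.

4.45

z = ln(72/37) / ln(114/14.7) = 0.6657 / 2.0484 = 0.3250
c = 37 / 14.7^0.3250 = 37 / 2.396 = 15.45
S₃ = 15.45 × 0.0217^0.3250 = 15.45 × 0.288 ≈ 4.448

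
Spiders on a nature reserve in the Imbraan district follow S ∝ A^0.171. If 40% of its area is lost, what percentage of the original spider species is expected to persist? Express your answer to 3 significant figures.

S_new/S_old = (A_new/A_old)^z = 0.6^0.171
= exp(0.171 × ln 0.6) = exp(0.171 × -0.5108) = exp(-0.0874) ≈ 0.9164

91.6%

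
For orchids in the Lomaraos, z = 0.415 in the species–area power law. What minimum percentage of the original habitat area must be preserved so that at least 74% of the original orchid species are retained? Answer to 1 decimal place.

Need (A_new/A_old)^0.415 = 0.74, so A_new/A_old = 0.74^(1/0.415) = 0.74^2.41
ln(A_new/A_old) = ln 0.74 / 0.415 = -0.3011 / 0.415 = -0.7256
A_new/A_old = e^-0.7256 ≈ 0.4841

48.4%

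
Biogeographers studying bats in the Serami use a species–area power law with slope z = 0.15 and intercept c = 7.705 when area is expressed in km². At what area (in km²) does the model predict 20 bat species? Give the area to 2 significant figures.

580 km²

20 = 7.705 × A^0.15  ⇒  A^0.15 = 20/7.705 = 2.596
ln A = ln(2.596) / 0.15 = 0.9539 / 0.15 = 6.3591
A = e^6.3591 ≈ 577.7 km²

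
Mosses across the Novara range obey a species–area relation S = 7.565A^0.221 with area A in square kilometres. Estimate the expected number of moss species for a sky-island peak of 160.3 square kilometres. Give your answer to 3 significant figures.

23.2

S = 7.565 × 160.3^0.221
ln S = ln 7.565 + 0.221 × ln 160.3 = 2.0235 + 0.221 × 5.0770 = 3.1456
S = e^3.1456 ≈ 23.23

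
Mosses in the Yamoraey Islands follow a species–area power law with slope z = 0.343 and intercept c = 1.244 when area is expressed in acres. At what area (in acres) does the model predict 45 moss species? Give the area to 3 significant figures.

45 = 1.244 × A^0.343  ⇒  A^0.343 = 45/1.244 = 36.17
ln A = ln(36.17) / 0.343 = 3.5883 / 0.343 = 10.4616
A = e^10.4616 ≈ 34948 acres

34900 acres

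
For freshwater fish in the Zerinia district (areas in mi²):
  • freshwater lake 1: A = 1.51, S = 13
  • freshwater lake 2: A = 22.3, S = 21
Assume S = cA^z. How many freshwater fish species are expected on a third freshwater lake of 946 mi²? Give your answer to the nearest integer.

z = ln(21/13) / ln(22.3/1.51) = 0.4796 / 2.6925 = 0.1781
c = 13 / 1.51^0.1781 = 13 / 1.076 = 12.08
S₃ = 12.08 × 946^0.1781 = 12.08 × 3.389 ≈ 40.94

41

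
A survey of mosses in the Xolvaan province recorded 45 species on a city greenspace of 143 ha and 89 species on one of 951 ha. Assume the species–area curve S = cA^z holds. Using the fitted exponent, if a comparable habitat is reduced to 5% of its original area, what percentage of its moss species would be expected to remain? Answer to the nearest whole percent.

z = ln(89/45) / ln(951/143) = 0.6820 / 1.8947 = 0.3599
S_new/S_old = (A_new/A_old)^z = 0.05^0.3599 = exp(0.3599 × -2.9957) = 0.3402

34%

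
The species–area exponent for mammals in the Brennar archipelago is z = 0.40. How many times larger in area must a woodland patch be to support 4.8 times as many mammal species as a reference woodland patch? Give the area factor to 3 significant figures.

(A₂/A₁)^0.4 = 4.8, so A₂/A₁ = 4.8^(1/0.4) = 4.8^2.5
ln(A₂/A₁) = ln 4.8 / 0.4 = 1.5686 / 0.4 = 3.9215
A₂/A₁ = e^3.9215 ≈ 50.48

50.5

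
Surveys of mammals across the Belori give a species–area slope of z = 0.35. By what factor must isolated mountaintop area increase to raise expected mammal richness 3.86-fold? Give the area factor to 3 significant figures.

(A₂/A₁)^0.35 = 3.86, so A₂/A₁ = 3.86^(1/0.35) = 3.86^2.857
ln(A₂/A₁) = ln 3.86 / 0.35 = 1.3507 / 0.35 = 3.8590
A₂/A₁ = e^3.8590 ≈ 47.42

47.4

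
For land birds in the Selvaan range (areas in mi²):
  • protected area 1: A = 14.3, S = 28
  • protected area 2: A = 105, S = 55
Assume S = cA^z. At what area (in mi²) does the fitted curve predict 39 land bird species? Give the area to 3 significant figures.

z = ln(55/28) / ln(105/14.3) = 0.6751 / 1.9937 = 0.3386
c = 28 / 14.3^0.3386 = 28 / 2.462 = 11.37
A = (39/11.37)^(1/0.3386) ⇒ ln A = ln(3.429)/0.3386 = 3.6388
A = e^3.6388 ≈ 38.05 mi²

38.0 mi²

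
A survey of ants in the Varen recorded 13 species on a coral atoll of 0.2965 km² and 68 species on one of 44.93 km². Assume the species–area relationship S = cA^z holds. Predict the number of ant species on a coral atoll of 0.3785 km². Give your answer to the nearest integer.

14

z = ln(68/13) / ln(44.93/0.2965) = 1.6546 / 5.0208 = 0.3295
c = 13 / 0.2965^0.3295 = 13 / 0.6699 = 19.41
S₃ = 19.41 × 0.3785^0.3295 = 19.41 × 0.726 ≈ 14.09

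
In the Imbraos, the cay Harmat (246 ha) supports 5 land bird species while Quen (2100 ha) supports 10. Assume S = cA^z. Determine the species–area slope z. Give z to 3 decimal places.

0.323

Taking logs: ln S = ln c + z ln A, so z = (ln S₂ − ln S₁)/(ln A₂ − ln A₁).
z = ln(10/5) / ln(2100/246) = ln(2) / ln(8.537) = 0.6931 / 2.1444 = 0.3232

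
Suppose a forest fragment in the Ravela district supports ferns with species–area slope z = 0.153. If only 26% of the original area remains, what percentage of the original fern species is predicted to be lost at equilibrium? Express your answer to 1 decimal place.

18.6%

S_new/S_old = (A_new/A_old)^z = 0.26^0.153
= exp(0.153 × ln 0.26) = exp(0.153 × -1.3471) = exp(-0.2061) ≈ 0.8137
Fraction lost = 1 − 0.8137 = 0.1863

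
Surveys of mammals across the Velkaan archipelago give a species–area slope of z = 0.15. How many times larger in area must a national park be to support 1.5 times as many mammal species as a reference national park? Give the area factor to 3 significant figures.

(A₂/A₁)^0.15 = 1.5, so A₂/A₁ = 1.5^(1/0.15) = 1.5^6.667
ln(A₂/A₁) = ln 1.5 / 0.15 = 0.4055 / 0.15 = 2.7031
A₂/A₁ = e^2.7031 ≈ 14.93

14.9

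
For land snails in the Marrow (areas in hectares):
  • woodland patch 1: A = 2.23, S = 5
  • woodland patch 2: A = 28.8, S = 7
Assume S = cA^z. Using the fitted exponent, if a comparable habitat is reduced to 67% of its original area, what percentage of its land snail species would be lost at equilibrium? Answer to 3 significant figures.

z = ln(7/5) / ln(28.8/2.23) = 0.3365 / 2.5584 = 0.1315
S_new/S_old = (A_new/A_old)^z = 0.67^0.1315 = exp(0.1315 × -0.4005) = 0.9487
Fraction lost = 1 − 0.9487 = 0.05131

5.13%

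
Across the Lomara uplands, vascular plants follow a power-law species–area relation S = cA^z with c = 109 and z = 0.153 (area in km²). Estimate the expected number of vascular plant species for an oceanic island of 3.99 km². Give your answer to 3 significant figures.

S = 109 × 3.99^0.153 = 109 × 1.236 ≈ 134.7

135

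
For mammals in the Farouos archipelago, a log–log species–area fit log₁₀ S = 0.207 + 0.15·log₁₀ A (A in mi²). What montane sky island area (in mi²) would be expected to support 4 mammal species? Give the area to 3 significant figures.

4 = 1.611 × A^0.15  ⇒  A^0.15 = 4/1.611 = 2.483
ln A = ln(2.483) / 0.15 = 0.9097 / 0.15 = 6.0644
A = e^6.0644 ≈ 430.3 mi²

430 mi²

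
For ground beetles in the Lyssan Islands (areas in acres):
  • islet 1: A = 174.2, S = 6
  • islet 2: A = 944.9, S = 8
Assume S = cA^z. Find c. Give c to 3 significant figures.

z = ln(S₂/S₁) / ln(A₂/A₁) = ln(8/6) / ln(944.9/174.2) = 0.2877 / 1.6909 = 0.1701
c = S₁ / A₁^z = 6 / 174.2^0.1701 = 6 / 2.406 = 2.494

2.49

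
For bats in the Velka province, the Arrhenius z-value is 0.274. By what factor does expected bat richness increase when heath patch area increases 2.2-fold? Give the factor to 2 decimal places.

1.24

S₂/S₁ = (A₂/A₁)^z = 2.2^0.274
ln(S₂/S₁) = 0.274 × ln 2.2 = 0.274 × 0.7885 = 0.2160
S₂/S₁ = e^0.2160 ≈ 1.241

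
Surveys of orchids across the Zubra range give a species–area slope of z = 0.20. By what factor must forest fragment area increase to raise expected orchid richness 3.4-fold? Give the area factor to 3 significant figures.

(A₂/A₁)^0.2 = 3.4, so A₂/A₁ = 3.4^(1/0.2) = 3.4^5
ln(A₂/A₁) = ln 3.4 / 0.2 = 1.2238 / 0.2 = 6.1189
A₂/A₁ = e^6.1189 ≈ 454.4

454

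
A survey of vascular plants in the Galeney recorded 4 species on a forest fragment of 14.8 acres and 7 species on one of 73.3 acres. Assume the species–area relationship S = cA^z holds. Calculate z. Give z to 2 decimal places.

0.35

Taking logs: ln S = ln c + z ln A, so z = (ln S₂ − ln S₁)/(ln A₂ − ln A₁).
z = ln(7/4) / ln(73.3/14.8) = ln(1.75) / ln(4.953) = 0.5596 / 1.5999 = 0.3498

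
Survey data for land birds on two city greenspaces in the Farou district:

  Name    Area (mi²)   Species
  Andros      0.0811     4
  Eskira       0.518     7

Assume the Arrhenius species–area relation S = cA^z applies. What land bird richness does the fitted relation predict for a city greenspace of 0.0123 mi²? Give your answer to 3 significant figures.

2.26

z = ln(7/4) / ln(0.518/0.0811) = 0.5596 / 1.8543 = 0.3018
c = 4 / 0.0811^0.3018 = 4 / 0.4685 = 8.537
S₃ = 8.537 × 0.0123^0.3018 = 8.537 × 0.2652 ≈ 2.264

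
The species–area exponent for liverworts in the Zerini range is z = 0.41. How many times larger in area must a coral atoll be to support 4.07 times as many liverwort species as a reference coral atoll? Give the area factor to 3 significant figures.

(A₂/A₁)^0.41 = 4.07, so A₂/A₁ = 4.07^(1/0.41) = 4.07^2.439
ln(A₂/A₁) = ln 4.07 / 0.41 = 1.4036 / 0.41 = 3.4235
A₂/A₁ = e^3.4235 ≈ 30.68

30.7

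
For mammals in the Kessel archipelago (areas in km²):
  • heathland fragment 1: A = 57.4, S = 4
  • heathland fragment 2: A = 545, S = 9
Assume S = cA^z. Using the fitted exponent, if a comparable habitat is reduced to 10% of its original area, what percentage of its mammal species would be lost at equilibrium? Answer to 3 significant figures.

z = ln(9/4) / ln(545/57.4) = 0.8109 / 2.2507 = 0.3603
S_new/S_old = (A_new/A_old)^z = 0.1^0.3603 = exp(0.3603 × -2.3026) = 0.4362
Fraction lost = 1 − 0.4362 = 0.5638

56.4%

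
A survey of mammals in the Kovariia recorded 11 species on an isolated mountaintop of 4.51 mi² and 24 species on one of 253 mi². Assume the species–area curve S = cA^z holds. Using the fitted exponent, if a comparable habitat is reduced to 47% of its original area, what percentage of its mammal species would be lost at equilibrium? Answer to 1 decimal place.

z = ln(24/11) / ln(253/4.51) = 0.7802 / 4.0271 = 0.1937
S_new/S_old = (A_new/A_old)^z = 0.47^0.1937 = exp(0.1937 × -0.7550) = 0.8639
Fraction lost = 1 − 0.8639 = 0.1361

13.6%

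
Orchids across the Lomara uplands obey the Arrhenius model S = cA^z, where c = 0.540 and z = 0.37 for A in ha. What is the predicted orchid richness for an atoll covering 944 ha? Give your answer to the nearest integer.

7

S = 0.54 × 944^0.37 = 0.54 × 12.61 ≈ 6.81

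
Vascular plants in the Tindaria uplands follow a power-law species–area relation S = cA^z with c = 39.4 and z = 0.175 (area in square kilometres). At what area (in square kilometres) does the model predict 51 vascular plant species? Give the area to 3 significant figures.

51 = 39.4 × A^0.175  ⇒  A^0.175 = 51/39.4 = 1.294
ln A = ln(1.294) / 0.175 = 0.2581 / 0.175 = 1.4746
A = e^1.4746 ≈ 4.369 square kilometres

4.37 square kilometres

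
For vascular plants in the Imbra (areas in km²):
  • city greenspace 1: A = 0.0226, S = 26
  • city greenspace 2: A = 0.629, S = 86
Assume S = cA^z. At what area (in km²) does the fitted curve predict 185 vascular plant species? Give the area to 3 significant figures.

z = ln(86/26) / ln(0.629/0.0226) = 1.1963 / 3.3262 = 0.3596
c = 26 / 0.0226^0.3596 = 26 / 0.2559 = 101.6
A = (185/101.6)^(1/0.3596) ⇒ ln A = ln(1.821)/0.3596 = 1.6663
A = e^1.6663 ≈ 5.292 km²

5.29 km²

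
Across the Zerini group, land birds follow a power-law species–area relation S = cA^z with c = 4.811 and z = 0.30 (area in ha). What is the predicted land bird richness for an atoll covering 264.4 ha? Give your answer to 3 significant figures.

25.6

S = 4.811 × 264.4^0.3
ln S = ln 4.811 + 0.3 × ln 264.4 = 1.5709 + 0.3 × 5.5775 = 3.2441
S = e^3.2441 ≈ 25.64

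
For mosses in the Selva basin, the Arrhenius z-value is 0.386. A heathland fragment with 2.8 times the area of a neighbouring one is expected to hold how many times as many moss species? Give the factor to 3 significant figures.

1.49

S₂/S₁ = (A₂/A₁)^z = 2.8^0.386
ln(S₂/S₁) = 0.386 × ln 2.8 = 0.386 × 1.0296 = 0.3974
S₂/S₁ = e^0.3974 ≈ 1.488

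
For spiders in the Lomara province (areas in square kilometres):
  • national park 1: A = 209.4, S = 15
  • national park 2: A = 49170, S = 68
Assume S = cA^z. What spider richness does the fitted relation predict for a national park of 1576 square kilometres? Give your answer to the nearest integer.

26

z = ln(68/15) / ln(49170/209.4) = 1.5115 / 5.4588 = 0.2769
c = 15 / 209.4^0.2769 = 15 / 4.392 = 3.415
S₃ = 3.415 × 1576^0.2769 = 3.415 × 7.68 ≈ 26.23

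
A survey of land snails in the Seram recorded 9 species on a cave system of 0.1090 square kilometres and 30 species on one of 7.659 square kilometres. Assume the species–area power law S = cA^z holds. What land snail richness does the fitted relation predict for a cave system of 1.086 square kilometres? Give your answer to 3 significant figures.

z = ln(30/9) / ln(7.659/0.109) = 1.2040 / 4.2523 = 0.2831
c = 9 / 0.109^0.2831 = 9 / 0.5339 = 16.86
S₃ = 16.86 × 1.086^0.2831 = 16.86 × 1.024 ≈ 17.26

17.3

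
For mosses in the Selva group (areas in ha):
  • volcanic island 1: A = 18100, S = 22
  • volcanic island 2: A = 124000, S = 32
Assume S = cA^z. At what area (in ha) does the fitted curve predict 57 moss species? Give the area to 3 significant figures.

z = ln(32/22) / ln(124000/18100) = 0.3747 / 1.9244 = 0.1947
c = 22 / 18100^0.1947 = 22 / 6.745 = 3.261
A = (57/3.261)^(1/0.1947) ⇒ ln A = ln(17.48)/0.1947 = 14.6930
A = e^14.6930 ≈ 2404957 ha

2400000 ha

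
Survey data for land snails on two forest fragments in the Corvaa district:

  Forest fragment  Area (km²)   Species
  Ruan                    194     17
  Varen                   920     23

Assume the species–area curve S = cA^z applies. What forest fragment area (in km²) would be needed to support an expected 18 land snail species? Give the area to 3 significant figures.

260 km²

z = ln(23/17) / ln(920/194) = 0.3023 / 1.5565 = 0.1942
c = 17 / 194^0.1942 = 17 / 2.782 = 6.112
A = (18/6.112)^(1/0.1942) ⇒ ln A = ln(2.945)/0.1942 = 5.5622
A = e^5.5622 ≈ 260.4 km²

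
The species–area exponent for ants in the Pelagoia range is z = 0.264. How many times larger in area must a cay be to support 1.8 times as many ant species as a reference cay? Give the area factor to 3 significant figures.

9.27

(A₂/A₁)^0.264 = 1.8, so A₂/A₁ = 1.8^(1/0.264) = 1.8^3.788
ln(A₂/A₁) = ln 1.8 / 0.264 = 0.5878 / 0.264 = 2.2265
A₂/A₁ = e^2.2265 ≈ 9.267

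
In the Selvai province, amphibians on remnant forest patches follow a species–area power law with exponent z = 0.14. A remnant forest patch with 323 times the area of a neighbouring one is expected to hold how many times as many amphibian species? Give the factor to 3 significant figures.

S₂/S₁ = (A₂/A₁)^z = 323^0.14
ln(S₂/S₁) = 0.14 × ln 323 = 0.14 × 5.7777 = 0.8089
S₂/S₁ = e^0.8089 ≈ 2.245

2.25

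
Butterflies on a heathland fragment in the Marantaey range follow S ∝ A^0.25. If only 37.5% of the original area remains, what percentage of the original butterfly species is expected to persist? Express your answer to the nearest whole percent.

78%

S_new/S_old = (A_new/A_old)^z = 0.375^0.25
= exp(0.25 × ln 0.375) = exp(0.25 × -0.9808) = exp(-0.2452) ≈ 0.7825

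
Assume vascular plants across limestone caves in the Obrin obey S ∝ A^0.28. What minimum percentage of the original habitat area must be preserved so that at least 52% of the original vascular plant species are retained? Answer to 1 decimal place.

Need (A_new/A_old)^0.28 = 0.52, so A_new/A_old = 0.52^(1/0.28) = 0.52^3.571
ln(A_new/A_old) = ln 0.52 / 0.28 = -0.6539 / 0.28 = -2.3355
A_new/A_old = e^-2.3355 ≈ 0.09677

9.7%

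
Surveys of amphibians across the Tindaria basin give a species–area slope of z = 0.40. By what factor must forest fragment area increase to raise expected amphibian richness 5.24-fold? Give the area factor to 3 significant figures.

62.9

(A₂/A₁)^0.4 = 5.24, so A₂/A₁ = 5.24^(1/0.4) = 5.24^2.5
ln(A₂/A₁) = ln 5.24 / 0.4 = 1.6563 / 0.4 = 4.1408
A₂/A₁ = e^4.1408 ≈ 62.85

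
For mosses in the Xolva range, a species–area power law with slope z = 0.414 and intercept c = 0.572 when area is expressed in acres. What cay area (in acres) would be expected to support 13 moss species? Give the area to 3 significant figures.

1890 acres

13 = 0.572 × A^0.414  ⇒  A^0.414 = 13/0.572 = 22.73
ln A = ln(22.73) / 0.414 = 3.1236 / 0.414 = 7.5448
A = e^7.5448 ≈ 1891 acres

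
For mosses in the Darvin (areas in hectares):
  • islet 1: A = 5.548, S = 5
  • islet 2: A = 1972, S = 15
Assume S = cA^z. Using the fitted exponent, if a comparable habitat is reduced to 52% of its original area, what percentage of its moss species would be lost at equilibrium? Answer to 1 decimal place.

11.5%

z = ln(15/5) / ln(1972/5.548) = 1.0986 / 5.8734 = 0.1870
S_new/S_old = (A_new/A_old)^z = 0.52^0.1870 = exp(0.1870 × -0.6539) = 0.8849
Fraction lost = 1 − 0.8849 = 0.1151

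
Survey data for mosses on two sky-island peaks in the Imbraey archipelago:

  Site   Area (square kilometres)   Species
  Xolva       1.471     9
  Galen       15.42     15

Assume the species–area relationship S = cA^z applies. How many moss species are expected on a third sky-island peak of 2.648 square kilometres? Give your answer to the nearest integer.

10

z = ln(15/9) / ln(15.42/1.471) = 0.5108 / 2.3497 = 0.2174
c = 9 / 1.471^0.2174 = 9 / 1.088 = 8.276
S₃ = 8.276 × 2.648^0.2174 = 8.276 × 1.236 ≈ 10.23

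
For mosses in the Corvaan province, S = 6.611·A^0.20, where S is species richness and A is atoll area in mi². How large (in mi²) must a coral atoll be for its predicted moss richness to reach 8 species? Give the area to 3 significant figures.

2.59 mi²

8 = 6.611 × A^0.2  ⇒  A^0.2 = 8/6.611 = 1.21
ln A = ln(1.21) / 0.2 = 0.1907 / 0.2 = 0.9535
A = e^0.9535 ≈ 2.595 mi²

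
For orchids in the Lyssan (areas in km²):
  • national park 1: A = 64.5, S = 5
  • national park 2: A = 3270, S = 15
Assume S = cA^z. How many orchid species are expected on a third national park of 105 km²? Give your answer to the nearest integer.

6

z = ln(15/5) / ln(3270/64.5) = 1.0986 / 3.9259 = 0.2798
c = 5 / 64.5^0.2798 = 5 / 3.209 = 1.558
S₃ = 1.558 × 105^0.2798 = 1.558 × 3.678 ≈ 5.73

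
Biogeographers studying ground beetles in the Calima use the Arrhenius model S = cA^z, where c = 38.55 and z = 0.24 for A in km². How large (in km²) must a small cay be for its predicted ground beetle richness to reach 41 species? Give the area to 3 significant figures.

1.29 km²

41 = 38.55 × A^0.24  ⇒  A^0.24 = 41/38.55 = 1.064
ln A = ln(1.064) / 0.24 = 0.0616 / 0.24 = 0.2567
A = e^0.2567 ≈ 1.293 km²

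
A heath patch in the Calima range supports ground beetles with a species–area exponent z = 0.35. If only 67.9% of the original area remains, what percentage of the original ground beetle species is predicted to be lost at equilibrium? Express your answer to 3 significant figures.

12.7%

S_new/S_old = (A_new/A_old)^z = 0.679^0.35
= exp(0.35 × ln 0.679) = exp(0.35 × -0.3871) = exp(-0.1355) ≈ 0.8733
Fraction lost = 1 − 0.8733 = 0.1267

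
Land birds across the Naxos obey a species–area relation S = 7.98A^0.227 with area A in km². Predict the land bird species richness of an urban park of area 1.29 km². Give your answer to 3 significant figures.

8.45

S = 7.98 × 1.29^0.227 = 7.98 × 1.06 ≈ 8.455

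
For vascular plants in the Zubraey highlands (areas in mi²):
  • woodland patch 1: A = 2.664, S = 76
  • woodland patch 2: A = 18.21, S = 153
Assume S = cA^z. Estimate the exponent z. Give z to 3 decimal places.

Taking logs: ln S = ln c + z ln A, so z = (ln S₂ − ln S₁)/(ln A₂ − ln A₁).
z = ln(153/76) / ln(18.21/2.664) = ln(2.013) / ln(6.836) = 0.6997 / 1.9221 = 0.3640

0.364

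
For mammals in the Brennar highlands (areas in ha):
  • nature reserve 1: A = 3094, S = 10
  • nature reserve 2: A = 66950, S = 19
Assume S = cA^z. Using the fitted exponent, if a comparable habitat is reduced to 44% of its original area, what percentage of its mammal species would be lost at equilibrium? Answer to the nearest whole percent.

16%

z = ln(19/10) / ln(66950/3094) = 0.6419 / 3.0745 = 0.2088
S_new/S_old = (A_new/A_old)^z = 0.44^0.2088 = exp(0.2088 × -0.8210) = 0.8425
Fraction lost = 1 − 0.8425 = 0.1575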